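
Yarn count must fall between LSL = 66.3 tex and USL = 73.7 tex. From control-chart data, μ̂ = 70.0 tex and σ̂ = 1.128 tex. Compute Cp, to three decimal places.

Cp = (USL − LSL) / (6σ̂) = (73.7 − 66.3) / (6 × 1.128) = 7.4000 / 6.7680 = 1.0934

1.093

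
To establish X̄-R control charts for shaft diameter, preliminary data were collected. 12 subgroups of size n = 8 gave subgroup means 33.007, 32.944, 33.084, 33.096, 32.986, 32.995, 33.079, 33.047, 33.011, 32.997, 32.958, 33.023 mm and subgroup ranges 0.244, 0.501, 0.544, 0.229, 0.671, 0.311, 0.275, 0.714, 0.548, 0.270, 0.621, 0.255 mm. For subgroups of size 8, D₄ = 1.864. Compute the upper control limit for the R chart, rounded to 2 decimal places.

0.81

R̄ = (0.244 + 0.501 + 0.544 + 0.229 + 0.671 + 0.311 + 0.275 + 0.714 + 0.548 + 0.270 + 0.621 + 0.255) / 12 = 5.1830 / 12 = 0.4319
UCL_R = D₄·R̄ = 1.864 × 0.4319 = 0.8051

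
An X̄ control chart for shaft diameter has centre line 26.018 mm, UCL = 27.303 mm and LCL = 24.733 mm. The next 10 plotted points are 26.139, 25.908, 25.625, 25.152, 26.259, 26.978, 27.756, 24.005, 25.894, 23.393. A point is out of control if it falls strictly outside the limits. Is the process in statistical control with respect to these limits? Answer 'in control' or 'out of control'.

out of control

Compare each point to [24.733, 27.303]: sample 7 = 27.756 > UCL; sample 8 = 24.005 < LCL; sample 10 = 23.393 < LCL.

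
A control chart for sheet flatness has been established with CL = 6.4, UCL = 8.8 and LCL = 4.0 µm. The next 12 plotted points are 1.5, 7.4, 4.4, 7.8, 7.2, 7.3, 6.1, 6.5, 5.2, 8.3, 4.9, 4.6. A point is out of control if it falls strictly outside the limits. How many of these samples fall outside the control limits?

1

Compare each point to [4.0, 8.8]: sample 1 = 1.5 < LCL.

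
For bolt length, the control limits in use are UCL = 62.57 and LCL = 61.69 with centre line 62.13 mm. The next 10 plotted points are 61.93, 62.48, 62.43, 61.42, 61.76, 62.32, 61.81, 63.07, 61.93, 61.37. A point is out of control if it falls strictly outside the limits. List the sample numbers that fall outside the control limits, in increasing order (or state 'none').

Compare each point to [61.69, 62.57]: sample 4 = 61.42 < LCL; sample 8 = 63.07 > UCL; sample 10 = 61.37 < LCL.

4, 8, 10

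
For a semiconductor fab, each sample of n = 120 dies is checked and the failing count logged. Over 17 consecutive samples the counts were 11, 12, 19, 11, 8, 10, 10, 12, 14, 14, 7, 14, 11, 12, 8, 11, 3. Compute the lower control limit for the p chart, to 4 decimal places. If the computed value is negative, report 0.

p̄ = Σdᵢ / (k·n) = 187 / (17 × 120) = 0.09167
LCL = p̄ − 3·√(p̄(1−p̄)/n) = 0.09167 − 3 × 0.02634 = 0.01264

0.0126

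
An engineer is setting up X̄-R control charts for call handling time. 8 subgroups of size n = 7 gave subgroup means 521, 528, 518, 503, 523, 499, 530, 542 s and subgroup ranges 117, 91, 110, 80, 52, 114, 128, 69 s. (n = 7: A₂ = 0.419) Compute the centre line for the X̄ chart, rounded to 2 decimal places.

X̄̄ = (521 + 528 + 518 + 503 + 523 + 499 + 530 + 542) / 8 = 4164.0000 / 8 = 520.5000
CL = X̄̄ = 520.5000

520.50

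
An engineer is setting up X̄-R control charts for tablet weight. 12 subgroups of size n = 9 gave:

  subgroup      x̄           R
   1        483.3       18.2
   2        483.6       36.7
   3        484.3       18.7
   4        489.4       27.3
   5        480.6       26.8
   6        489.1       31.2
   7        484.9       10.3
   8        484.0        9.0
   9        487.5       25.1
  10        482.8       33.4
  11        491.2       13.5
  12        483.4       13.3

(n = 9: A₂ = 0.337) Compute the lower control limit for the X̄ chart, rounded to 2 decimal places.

477.94

X̄̄ = (483.3 + 483.6 + 484.3 + 489.4 + 480.6 + 489.1 + 484.9 + 484.0 + 487.5 + 482.8 + 491.2 + 483.4) / 12 = 5824.1000 / 12 = 485.3417
R̄ = (18.2 + 36.7 + 18.7 + 27.3 + 26.8 + 31.2 + 10.3 + 9.0 + 25.1 + 33.4 + 13.5 + 13.3) / 12 = 263.5000 / 12 = 21.9583
LCL = X̄̄ − A₂·R̄ = 485.3417 − 0.337 × 21.9583 = 477.9417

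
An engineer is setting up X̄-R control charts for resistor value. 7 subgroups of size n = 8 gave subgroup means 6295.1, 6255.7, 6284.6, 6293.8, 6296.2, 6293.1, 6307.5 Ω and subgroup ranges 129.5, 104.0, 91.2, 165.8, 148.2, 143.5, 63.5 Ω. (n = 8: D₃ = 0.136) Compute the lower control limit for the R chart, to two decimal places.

R̄ = (129.5 + 104.0 + 91.2 + 165.8 + 148.2 + 143.5 + 63.5) / 7 = 845.7000 / 7 = 120.8143
LCL_R = D₃·R̄ = 0.136 × 120.8143 = 16.4307

16.43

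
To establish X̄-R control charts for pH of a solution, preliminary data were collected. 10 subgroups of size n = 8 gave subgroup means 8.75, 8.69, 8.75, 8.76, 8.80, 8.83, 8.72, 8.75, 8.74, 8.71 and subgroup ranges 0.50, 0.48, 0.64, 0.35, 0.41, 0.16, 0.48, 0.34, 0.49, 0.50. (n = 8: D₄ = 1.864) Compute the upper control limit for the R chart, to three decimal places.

R̄ = (0.50 + 0.48 + 0.64 + 0.35 + 0.41 + 0.16 + 0.48 + 0.34 + 0.49 + 0.50) / 10 = 4.3500 / 10 = 0.4350
UCL_R = D₄·R̄ = 1.864 × 0.4350 = 0.8108

0.811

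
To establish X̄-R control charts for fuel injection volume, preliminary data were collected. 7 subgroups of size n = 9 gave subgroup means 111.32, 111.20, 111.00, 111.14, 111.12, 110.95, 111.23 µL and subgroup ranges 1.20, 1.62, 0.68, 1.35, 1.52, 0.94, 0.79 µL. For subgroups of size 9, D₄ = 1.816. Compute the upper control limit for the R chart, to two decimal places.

2.10

R̄ = (1.20 + 1.62 + 0.68 + 1.35 + 1.52 + 0.94 + 0.79) / 7 = 8.1000 / 7 = 1.1571
UCL_R = D₄·R̄ = 1.816 × 1.1571 = 2.1014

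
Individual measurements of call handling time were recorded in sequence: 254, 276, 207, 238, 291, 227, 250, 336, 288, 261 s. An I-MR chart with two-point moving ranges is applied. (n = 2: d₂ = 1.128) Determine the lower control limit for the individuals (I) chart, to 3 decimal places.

X̄ = (254 + 276 + 207 + 238 + 291 + 227 + 250 + 336 + 288 + 261) / 10 = 262.8000
Moving ranges: 22, 69, 31, 53, 64, 23, 86, 48, 27; M̄R̄ = 423.0000 / 9 = 47.0000
LCL = X̄ − 3·M̄R̄/d₂ = 262.8000 − 3 × 47.0000 / 1.128 = 137.8000

137.800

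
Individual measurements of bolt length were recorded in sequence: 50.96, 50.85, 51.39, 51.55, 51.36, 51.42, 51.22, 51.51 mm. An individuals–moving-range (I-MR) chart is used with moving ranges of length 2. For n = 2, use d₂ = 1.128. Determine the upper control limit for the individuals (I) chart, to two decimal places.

X̄ = (50.96 + 50.85 + 51.39 + 51.55 + 51.36 + 51.42 + 51.22 + 51.51) / 8 = 51.2825
Moving ranges: 0.11, 0.54, 0.16, 0.19, 0.06, 0.20, 0.29; M̄R̄ = 1.5500 / 7 = 0.2214
UCL = X̄ + 3·M̄R̄/d₂ = 51.2825 + 3 × 0.2214 / 1.128 = 51.8714

51.87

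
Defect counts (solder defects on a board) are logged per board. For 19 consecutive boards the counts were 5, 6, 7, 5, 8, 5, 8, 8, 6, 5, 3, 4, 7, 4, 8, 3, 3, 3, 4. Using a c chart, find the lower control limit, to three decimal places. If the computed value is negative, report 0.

0.000

c̄ = (5 + 6 + 7 + 5 + 8 + 5 + 8 + 8 + 6 + 5 + 3 + 4 + 7 + 4 + 8 + 3 + 3 + 3 + 4) / 19 = 102 / 19 = 5.3684
LCL = c̄ − 3√c̄ = 5.3684 − 3 × 2.3170 = -1.5825 → 0 (cannot be negative)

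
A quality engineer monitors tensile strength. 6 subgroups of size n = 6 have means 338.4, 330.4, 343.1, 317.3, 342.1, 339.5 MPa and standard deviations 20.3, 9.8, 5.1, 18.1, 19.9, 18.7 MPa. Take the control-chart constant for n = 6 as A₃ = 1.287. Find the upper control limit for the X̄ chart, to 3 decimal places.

X̄̄ = (338.4 + 330.4 + 343.1 + 317.3 + 342.1 + 339.5) / 6 = 335.1333
s̄ = (20.3 + 9.8 + 5.1 + 18.1 + 19.9 + 18.7) / 6 = 15.3167
UCL = X̄̄ + A₃·s̄ = 335.1333 + 1.287 × 15.3167 = 354.8459

354.846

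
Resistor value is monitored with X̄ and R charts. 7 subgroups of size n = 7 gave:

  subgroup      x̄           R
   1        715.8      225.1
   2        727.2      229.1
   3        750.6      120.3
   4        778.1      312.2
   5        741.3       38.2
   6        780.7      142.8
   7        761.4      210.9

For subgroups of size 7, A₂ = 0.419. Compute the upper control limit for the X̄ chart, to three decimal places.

X̄̄ = (715.8 + 727.2 + 750.6 + 778.1 + 741.3 + 780.7 + 761.4) / 7 = 5255.1000 / 7 = 750.7286
R̄ = (225.1 + 229.1 + 120.3 + 312.2 + 38.2 + 142.8 + 210.9) / 7 = 1278.6000 / 7 = 182.6571
UCL = X̄̄ + A₂·R̄ = 750.7286 + 0.419 × 182.6571 = 827.2619

827.262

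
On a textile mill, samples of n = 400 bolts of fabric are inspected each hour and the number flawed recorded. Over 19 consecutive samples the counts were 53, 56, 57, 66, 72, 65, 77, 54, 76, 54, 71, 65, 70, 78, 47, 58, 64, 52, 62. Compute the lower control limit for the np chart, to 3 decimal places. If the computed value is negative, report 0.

p̄ = Σdᵢ / (k·n) = 1197 / (19 × 400) = 0.15750
LCL = np̄ − 3·√(np̄(1−p̄)) = 63.0000 − 3 × 7.2854 = 41.1437

41.144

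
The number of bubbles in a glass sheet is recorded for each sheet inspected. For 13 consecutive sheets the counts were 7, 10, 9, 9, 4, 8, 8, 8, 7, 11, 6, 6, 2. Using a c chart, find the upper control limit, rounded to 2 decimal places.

15.42

c̄ = (7 + 10 + 9 + 9 + 4 + 8 + 8 + 8 + 7 + 11 + 6 + 6 + 2) / 13 = 95 / 13 = 7.3077
UCL = c̄ + 3√c̄ = 7.3077 + 3 × √7.3077 = 7.3077 + 3 × 2.7033 = 15.4175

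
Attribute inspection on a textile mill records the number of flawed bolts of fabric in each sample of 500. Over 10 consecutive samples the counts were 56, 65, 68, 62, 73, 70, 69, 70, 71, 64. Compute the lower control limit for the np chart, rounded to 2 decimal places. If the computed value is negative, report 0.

43.98

p̄ = Σdᵢ / (k·n) = 668 / (10 × 500) = 0.13360
LCL = np̄ − 3·√(np̄(1−p̄)) = 66.8000 − 3 × 7.6076 = 43.9772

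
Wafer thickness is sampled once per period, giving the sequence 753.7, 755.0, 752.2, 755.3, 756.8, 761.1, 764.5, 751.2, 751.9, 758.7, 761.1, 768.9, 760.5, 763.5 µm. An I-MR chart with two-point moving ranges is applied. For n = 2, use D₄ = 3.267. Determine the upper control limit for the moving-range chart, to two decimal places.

Moving ranges: 1.3, 2.8, 3.1, 1.5, 4.3, 3.4, 13.3, 0.7, 6.8, 2.4, 7.8, 8.4, 3.0; M̄R̄ = 58.8000 / 13 = 4.5231
UCL_MR = D₄·M̄R̄ = 3.267 × 4.5231 = 14.7769

14.78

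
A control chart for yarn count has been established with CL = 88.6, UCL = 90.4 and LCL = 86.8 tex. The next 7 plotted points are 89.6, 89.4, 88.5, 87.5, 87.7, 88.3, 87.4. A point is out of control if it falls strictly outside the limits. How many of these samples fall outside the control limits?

All 7 points lie within [86.8, 90.4].

0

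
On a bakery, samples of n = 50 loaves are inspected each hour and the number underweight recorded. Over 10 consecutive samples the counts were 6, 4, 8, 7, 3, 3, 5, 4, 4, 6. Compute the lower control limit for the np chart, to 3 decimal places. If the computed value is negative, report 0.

p̄ = Σdᵢ / (k·n) = 50 / (10 × 50) = 0.10000
LCL = np̄ − 3·√(np̄(1−p̄)) = 5.0000 − 3 × 2.1213 = -1.3640 → 0 (negative, so LCL = 0)

0.000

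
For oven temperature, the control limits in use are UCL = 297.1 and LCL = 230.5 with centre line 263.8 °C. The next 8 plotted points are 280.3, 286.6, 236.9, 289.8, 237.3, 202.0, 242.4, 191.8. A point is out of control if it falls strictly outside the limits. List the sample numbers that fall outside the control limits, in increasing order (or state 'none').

Compare each point to [230.5, 297.1]: sample 6 = 202.0 < LCL; sample 8 = 191.8 < LCL.

6, 8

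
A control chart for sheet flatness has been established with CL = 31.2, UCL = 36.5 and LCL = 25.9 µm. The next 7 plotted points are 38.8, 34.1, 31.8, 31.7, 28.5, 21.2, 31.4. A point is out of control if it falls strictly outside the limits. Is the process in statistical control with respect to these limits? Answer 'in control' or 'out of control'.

Compare each point to [25.9, 36.5]: sample 1 = 38.8 > UCL; sample 6 = 21.2 < LCL.

out of control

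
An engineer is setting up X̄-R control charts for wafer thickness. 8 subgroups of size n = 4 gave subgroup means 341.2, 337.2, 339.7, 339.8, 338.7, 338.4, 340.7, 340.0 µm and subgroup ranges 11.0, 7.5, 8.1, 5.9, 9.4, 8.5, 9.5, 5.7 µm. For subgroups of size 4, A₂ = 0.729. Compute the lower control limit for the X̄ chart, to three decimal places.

333.485

X̄̄ = (341.2 + 337.2 + 339.7 + 339.8 + 338.7 + 338.4 + 340.7 + 340.0) / 8 = 2715.7000 / 8 = 339.4625
R̄ = (11.0 + 7.5 + 8.1 + 5.9 + 9.4 + 8.5 + 9.5 + 5.7) / 8 = 65.6000 / 8 = 8.2000
LCL = X̄̄ − A₂·R̄ = 339.4625 − 0.729 × 8.2000 = 333.4847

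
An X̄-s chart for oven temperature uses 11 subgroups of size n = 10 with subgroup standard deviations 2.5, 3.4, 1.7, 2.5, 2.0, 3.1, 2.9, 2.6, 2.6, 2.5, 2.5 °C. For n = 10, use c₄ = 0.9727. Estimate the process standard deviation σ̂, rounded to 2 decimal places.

s̄ = (2.5 + 3.4 + 1.7 + 2.5 + 2.0 + 3.1 + 2.9 + 2.6 + 2.6 + 2.5 + 2.5) / 11 = 2.5727
σ̂ = s̄ / c₄ = 2.5727 / 0.9727 = 2.6449

2.64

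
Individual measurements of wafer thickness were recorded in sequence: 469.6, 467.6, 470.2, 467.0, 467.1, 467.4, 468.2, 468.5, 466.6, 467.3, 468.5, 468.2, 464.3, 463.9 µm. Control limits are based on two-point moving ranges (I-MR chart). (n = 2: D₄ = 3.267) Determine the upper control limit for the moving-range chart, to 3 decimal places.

Moving ranges: 2.0, 2.6, 3.2, 0.1, 0.3, 0.8, 0.3, 1.9, 0.7, 1.2, 0.3, 3.9, 0.4; M̄R̄ = 17.7000 / 13 = 1.3615
UCL_MR = D₄·M̄R̄ = 3.267 × 1.3615 = 4.4481

4.448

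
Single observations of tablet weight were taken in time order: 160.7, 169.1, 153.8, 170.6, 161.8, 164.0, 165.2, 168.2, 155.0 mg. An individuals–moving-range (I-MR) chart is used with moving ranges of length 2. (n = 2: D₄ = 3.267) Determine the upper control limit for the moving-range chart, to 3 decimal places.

Moving ranges: 8.4, 15.3, 16.8, 8.8, 2.2, 1.2, 3.0, 13.2; M̄R̄ = 68.9000 / 8 = 8.6125
UCL_MR = D₄·M̄R̄ = 3.267 × 8.6125 = 28.1370

28.137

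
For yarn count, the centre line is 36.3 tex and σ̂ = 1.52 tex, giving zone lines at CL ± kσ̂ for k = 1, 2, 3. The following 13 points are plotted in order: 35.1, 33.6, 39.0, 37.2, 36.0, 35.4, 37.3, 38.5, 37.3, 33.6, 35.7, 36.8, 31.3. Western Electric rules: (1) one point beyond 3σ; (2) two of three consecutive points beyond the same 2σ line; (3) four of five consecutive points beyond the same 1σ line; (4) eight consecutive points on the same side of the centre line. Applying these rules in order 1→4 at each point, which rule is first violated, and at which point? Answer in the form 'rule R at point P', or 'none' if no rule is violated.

Zone of each point (C = within 1σ̂, B = 1σ̂–2σ̂, A = 2σ̂–3σ̂, * = beyond 3σ̂; sign = side of CL): 1:-C, 2:-B, 3:+B, 4:+C, 5:-C, 6:-C, 7:+C, 8:+B, 9:+C, 10:-B, 11:-C, 12:+C, 13:-*
Rule 1 (one point beyond the 3σ limits) is satisfied at point 13.

rule 1 at point 13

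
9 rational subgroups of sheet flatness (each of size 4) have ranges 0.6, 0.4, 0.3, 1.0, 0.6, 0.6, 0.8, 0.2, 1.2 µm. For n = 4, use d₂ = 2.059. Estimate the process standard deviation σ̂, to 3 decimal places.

0.308

R̄ = (0.6 + 0.4 + 0.3 + 1.0 + 0.6 + 0.6 + 0.8 + 0.2 + 1.2) / 9 = 0.6333
σ̂ = R̄ / d₂ = 0.6333 / 2.059 = 0.3076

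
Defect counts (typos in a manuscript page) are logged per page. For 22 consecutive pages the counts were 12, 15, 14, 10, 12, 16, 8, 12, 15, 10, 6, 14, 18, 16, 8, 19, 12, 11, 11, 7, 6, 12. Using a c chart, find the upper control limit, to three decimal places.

22.392

c̄ = (12 + 15 + 14 + 10 + 12 + 16 + 8 + 12 + 15 + 10 + 6 + 14 + 18 + 16 + 8 + 19 + 12 + 11 + 11 + 7 + 6 + 12) / 22 = 264 / 22 = 12.0000
UCL = c̄ + 3√c̄ = 12.0000 + 3 × √12.0000 = 12.0000 + 3 × 3.4641 = 22.3923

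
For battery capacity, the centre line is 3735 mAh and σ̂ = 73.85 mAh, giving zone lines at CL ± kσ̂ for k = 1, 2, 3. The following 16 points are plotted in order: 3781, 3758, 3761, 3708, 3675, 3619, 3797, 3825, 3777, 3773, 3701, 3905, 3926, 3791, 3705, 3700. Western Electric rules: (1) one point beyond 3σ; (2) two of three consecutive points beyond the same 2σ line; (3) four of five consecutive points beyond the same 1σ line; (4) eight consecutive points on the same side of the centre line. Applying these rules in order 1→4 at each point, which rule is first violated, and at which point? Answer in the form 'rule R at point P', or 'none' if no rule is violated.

Zone of each point (C = within 1σ̂, B = 1σ̂–2σ̂, A = 2σ̂–3σ̂, * = beyond 3σ̂; sign = side of CL): 1:+C, 2:+C, 3:+C, 4:-C, 5:-C, 6:-B, 7:+C, 8:+B, 9:+C, 10:+C, 11:-C, 12:+A, 13:+A, 14:+C, 15:-C, 16:-C
Rule 2 (two of three consecutive points beyond the same 2σ limit) is satisfied at point 13.

rule 2 at point 13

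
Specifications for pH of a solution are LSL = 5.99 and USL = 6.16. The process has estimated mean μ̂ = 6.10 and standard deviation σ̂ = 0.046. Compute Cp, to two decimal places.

Cp = (USL − LSL) / (6σ̂) = (6.16 − 5.99) / (6 × 0.046) = 0.1700 / 0.2760 = 0.6159

0.62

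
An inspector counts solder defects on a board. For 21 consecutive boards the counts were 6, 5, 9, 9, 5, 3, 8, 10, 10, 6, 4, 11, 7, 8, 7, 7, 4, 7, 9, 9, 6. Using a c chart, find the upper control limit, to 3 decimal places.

15.161

c̄ = (6 + 5 + 9 + 9 + 5 + 3 + 8 + 10 + 10 + 6 + 4 + 11 + 7 + 8 + 7 + 7 + 4 + 7 + 9 + 9 + 6) / 21 = 150 / 21 = 7.1429
UCL = c̄ + 3√c̄ = 7.1429 + 3 × √7.1429 = 7.1429 + 3 × 2.6726 = 15.1607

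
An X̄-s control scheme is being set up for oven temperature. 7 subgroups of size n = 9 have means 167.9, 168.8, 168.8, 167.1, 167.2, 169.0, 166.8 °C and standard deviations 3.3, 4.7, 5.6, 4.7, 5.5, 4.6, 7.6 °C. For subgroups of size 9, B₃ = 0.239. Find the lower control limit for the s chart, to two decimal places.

s̄ = (3.3 + 4.7 + 5.6 + 4.7 + 5.5 + 4.6 + 7.6) / 7 = 5.1429
LCL_s = B₃·s̄ = 0.239 × 5.1429 = 1.2291

1.23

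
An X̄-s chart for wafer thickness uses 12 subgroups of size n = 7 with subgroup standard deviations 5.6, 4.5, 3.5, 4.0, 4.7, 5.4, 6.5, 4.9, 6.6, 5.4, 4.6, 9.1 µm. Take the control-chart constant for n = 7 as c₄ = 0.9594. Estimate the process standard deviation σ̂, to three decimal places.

s̄ = (5.6 + 4.5 + 3.5 + 4.0 + 4.7 + 5.4 + 6.5 + 4.9 + 6.6 + 5.4 + 4.6 + 9.1) / 12 = 5.4000
σ̂ = s̄ / c₄ = 5.4000 / 0.9594 = 5.6285

5.629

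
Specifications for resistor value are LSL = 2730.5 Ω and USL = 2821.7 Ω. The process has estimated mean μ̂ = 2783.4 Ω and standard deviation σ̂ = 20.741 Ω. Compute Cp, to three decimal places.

0.733

Cp = (USL − LSL) / (6σ̂) = (2821.7 − 2730.5) / (6 × 20.741) = 91.2000 / 124.4460 = 0.7328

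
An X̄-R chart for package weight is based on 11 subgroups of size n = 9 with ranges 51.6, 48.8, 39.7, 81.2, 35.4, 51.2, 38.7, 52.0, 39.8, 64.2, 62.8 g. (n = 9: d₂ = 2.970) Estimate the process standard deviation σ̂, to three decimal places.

17.306

R̄ = (51.6 + 48.8 + 39.7 + 81.2 + 35.4 + 51.2 + 38.7 + 52.0 + 39.8 + 64.2 + 62.8) / 11 = 51.4000
σ̂ = R̄ / d₂ = 51.4000 / 2.970 = 17.3064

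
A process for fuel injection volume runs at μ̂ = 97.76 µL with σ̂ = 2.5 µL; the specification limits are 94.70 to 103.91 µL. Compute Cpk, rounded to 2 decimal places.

Cpu = (USL − μ̂) / (3σ̂) = (103.91 − 97.76) / (3 × 2.5) = 0.8200; Cpl = (μ̂ − LSL) / (3σ̂) = (97.76 − 94.70) / (3 × 2.5) = 0.4080; Cpk = min(Cpu, Cpl) = 0.4080

0.41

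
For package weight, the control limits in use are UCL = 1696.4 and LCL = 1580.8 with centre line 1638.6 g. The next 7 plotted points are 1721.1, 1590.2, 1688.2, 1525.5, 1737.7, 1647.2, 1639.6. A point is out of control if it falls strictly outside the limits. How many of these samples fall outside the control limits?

Compare each point to [1580.8, 1696.4]: sample 1 = 1721.1 > UCL; sample 4 = 1525.5 < LCL; sample 5 = 1737.7 > UCL.

3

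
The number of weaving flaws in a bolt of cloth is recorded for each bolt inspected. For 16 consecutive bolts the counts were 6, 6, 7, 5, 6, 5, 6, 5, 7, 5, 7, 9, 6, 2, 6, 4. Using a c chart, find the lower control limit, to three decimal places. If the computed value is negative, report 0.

0.000

c̄ = (6 + 6 + 7 + 5 + 6 + 5 + 6 + 5 + 7 + 5 + 7 + 9 + 6 + 2 + 6 + 4) / 16 = 92 / 16 = 5.7500
LCL = c̄ − 3√c̄ = 5.7500 − 3 × 2.3979 = -1.4437 → 0 (cannot be negative)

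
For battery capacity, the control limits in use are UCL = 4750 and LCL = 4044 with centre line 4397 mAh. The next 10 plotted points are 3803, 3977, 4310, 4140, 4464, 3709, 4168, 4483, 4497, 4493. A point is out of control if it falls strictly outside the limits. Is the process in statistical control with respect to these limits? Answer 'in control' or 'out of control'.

out of control

Compare each point to [4044, 4750]: sample 1 = 3803 < LCL; sample 2 = 3977 < LCL; sample 6 = 3709 < LCL.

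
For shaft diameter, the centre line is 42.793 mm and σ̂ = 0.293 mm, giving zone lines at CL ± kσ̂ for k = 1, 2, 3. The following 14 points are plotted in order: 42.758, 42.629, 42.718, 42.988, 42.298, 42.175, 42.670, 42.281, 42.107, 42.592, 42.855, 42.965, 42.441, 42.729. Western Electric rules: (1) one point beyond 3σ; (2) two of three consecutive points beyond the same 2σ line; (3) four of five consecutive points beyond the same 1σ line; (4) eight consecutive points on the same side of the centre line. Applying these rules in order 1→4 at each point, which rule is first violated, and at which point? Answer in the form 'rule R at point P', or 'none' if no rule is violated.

rule 3 at point 9

Zone of each point (C = within 1σ̂, B = 1σ̂–2σ̂, A = 2σ̂–3σ̂, * = beyond 3σ̂; sign = side of CL): 1:-C, 2:-C, 3:-C, 4:+C, 5:-B, 6:-A, 7:-C, 8:-B, 9:-A, 10:-C, 11:+C, 12:+C, 13:-B, 14:-C
Rule 3 (four of five consecutive points beyond the same 1σ limit) is satisfied at point 9.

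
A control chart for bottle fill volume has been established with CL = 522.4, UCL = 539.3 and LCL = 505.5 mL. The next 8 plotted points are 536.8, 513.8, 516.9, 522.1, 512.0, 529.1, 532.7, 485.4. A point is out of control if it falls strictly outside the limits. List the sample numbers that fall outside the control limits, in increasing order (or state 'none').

Compare each point to [505.5, 539.3]: sample 8 = 485.4 < LCL.

8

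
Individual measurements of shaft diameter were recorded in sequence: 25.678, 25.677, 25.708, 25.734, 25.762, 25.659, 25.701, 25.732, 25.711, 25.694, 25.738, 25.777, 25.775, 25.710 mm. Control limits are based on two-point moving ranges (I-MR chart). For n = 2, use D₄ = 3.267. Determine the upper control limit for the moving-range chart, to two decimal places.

0.11

Moving ranges: 0.001, 0.031, 0.026, 0.028, 0.103, 0.042, 0.031, 0.021, 0.017, 0.044, 0.039, 0.002, 0.065; M̄R̄ = 0.4500 / 13 = 0.0346
UCL_MR = D₄·M̄R̄ = 3.267 × 0.0346 = 0.1131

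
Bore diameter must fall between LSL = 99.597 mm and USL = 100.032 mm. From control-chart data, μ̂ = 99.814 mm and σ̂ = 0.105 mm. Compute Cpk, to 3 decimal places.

0.689

Cpu = (USL − μ̂) / (3σ̂) = (100.032 − 99.814) / (3 × 0.105) = 0.6921; Cpl = (μ̂ − LSL) / (3σ̂) = (99.814 − 99.597) / (3 × 0.105) = 0.6889; Cpk = min(Cpu, Cpl) = 0.6889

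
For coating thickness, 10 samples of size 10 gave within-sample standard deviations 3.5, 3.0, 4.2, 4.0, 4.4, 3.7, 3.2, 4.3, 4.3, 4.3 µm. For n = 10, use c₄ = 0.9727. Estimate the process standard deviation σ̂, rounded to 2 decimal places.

s̄ = (3.5 + 3.0 + 4.2 + 4.0 + 4.4 + 3.7 + 3.2 + 4.3 + 4.3 + 4.3) / 10 = 3.8900
σ̂ = s̄ / c₄ = 3.8900 / 0.9727 = 3.9992

4.00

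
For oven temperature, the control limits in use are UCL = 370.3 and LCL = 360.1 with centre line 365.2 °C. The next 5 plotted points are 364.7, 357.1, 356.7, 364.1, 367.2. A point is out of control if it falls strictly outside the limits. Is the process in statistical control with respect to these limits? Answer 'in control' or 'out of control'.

Compare each point to [360.1, 370.3]: sample 2 = 357.1 < LCL; sample 3 = 356.7 < LCL.

out of control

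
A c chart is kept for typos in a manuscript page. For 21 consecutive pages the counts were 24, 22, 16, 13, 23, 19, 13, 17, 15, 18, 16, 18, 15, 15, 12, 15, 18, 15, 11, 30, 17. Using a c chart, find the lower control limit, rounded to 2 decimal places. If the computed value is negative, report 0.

c̄ = (24 + 22 + 16 + 13 + 23 + 19 + 13 + 17 + 15 + 18 + 16 + 18 + 15 + 15 + 12 + 15 + 18 + 15 + 11 + 30 + 17) / 21 = 362 / 21 = 17.2381
LCL = c̄ − 3√c̄ = 17.2381 − 3 × 4.1519 = 4.7825

4.78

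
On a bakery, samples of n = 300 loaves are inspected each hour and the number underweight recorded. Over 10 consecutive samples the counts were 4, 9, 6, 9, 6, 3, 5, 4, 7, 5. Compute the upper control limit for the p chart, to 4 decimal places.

0.0432

p̄ = Σdᵢ / (k·n) = 58 / (10 × 300) = 0.01933
UCL = p̄ + 3·√(p̄(1−p̄)/n) = 0.01933 + 3 × √(0.01933×0.98067/300) = 0.01933 + 3 × 0.00795 = 0.04318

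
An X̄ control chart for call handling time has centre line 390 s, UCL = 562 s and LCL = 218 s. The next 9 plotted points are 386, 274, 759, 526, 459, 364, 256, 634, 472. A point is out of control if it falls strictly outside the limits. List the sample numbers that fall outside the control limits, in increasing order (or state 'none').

Compare each point to [218, 562]: sample 3 = 759 > UCL; sample 8 = 634 > UCL.

3, 8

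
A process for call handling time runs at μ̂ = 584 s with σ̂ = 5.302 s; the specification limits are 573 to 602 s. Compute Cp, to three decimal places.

Cp = (USL − LSL) / (6σ̂) = (602 − 573) / (6 × 5.302) = 29.0000 / 31.8120 = 0.9116

0.912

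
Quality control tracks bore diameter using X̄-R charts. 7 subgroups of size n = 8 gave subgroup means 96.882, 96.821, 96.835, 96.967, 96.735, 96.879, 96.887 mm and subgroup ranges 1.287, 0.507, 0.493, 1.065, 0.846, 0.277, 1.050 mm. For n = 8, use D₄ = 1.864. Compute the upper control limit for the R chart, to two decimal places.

1.47

R̄ = (1.287 + 0.507 + 0.493 + 1.065 + 0.846 + 0.277 + 1.050) / 7 = 5.5250 / 7 = 0.7893
UCL_R = D₄·R̄ = 1.864 × 0.7893 = 1.4712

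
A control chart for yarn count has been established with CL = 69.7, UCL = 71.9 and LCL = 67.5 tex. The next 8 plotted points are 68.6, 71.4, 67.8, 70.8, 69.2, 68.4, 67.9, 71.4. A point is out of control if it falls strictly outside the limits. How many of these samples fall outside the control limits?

0

All 8 points lie within [67.5, 71.9].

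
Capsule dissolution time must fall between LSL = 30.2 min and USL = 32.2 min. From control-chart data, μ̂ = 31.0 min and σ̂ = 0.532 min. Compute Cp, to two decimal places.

Cp = (USL − LSL) / (6σ̂) = (32.2 − 30.2) / (6 × 0.532) = 2.0000 / 3.1920 = 0.6266

0.63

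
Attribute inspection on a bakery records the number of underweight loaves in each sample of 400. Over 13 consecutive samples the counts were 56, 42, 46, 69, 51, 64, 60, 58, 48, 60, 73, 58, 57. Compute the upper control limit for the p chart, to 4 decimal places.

p̄ = Σdᵢ / (k·n) = 742 / (13 × 400) = 0.14269
UCL = p̄ + 3·√(p̄(1−p̄)/n) = 0.14269 + 3 × √(0.14269×0.85731/400) = 0.14269 + 3 × 0.01749 = 0.19516

0.1952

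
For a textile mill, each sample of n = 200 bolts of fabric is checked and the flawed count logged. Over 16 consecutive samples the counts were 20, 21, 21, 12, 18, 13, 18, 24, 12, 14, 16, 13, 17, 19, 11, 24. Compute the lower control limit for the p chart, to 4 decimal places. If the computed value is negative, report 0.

0.0261

p̄ = Σdᵢ / (k·n) = 273 / (16 × 200) = 0.08531
LCL = p̄ − 3·√(p̄(1−p̄)/n) = 0.08531 − 3 × 0.01975 = 0.02605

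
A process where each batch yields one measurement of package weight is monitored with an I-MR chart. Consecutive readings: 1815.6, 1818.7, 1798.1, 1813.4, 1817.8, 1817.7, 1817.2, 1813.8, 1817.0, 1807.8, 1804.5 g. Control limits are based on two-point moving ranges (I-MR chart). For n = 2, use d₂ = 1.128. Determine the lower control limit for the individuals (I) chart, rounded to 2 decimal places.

1796.09

X̄ = (1815.6 + 1818.7 + 1798.1 + 1813.4 + 1817.8 + 1817.7 + 1817.2 + 1813.8 + 1817.0 + 1807.8 + 1804.5) / 11 = 1812.8727
Moving ranges: 3.1, 20.6, 15.3, 4.4, 0.1, 0.5, 3.4, 3.2, 9.2, 3.3; M̄R̄ = 63.1000 / 10 = 6.3100
LCL = X̄ − 3·M̄R̄/d₂ = 1812.8727 − 3 × 6.3100 / 1.128 = 1796.0908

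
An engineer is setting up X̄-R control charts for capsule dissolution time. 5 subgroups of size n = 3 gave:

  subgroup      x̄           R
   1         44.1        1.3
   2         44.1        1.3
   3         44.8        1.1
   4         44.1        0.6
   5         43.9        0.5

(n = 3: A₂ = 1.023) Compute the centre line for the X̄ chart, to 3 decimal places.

44.200

X̄̄ = (44.1 + 44.1 + 44.8 + 44.1 + 43.9) / 5 = 221.0000 / 5 = 44.2000
CL = X̄̄ = 44.2000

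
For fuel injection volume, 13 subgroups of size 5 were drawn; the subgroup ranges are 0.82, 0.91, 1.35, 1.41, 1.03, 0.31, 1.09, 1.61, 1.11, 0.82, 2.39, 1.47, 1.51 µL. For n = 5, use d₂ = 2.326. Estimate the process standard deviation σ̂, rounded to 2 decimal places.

0.52

R̄ = (0.82 + 0.91 + 1.35 + 1.41 + 1.03 + 0.31 + 1.09 + 1.61 + 1.11 + 0.82 + 2.39 + 1.47 + 1.51) / 13 = 1.2177
σ̂ = R̄ / d₂ = 1.2177 / 2.326 = 0.5235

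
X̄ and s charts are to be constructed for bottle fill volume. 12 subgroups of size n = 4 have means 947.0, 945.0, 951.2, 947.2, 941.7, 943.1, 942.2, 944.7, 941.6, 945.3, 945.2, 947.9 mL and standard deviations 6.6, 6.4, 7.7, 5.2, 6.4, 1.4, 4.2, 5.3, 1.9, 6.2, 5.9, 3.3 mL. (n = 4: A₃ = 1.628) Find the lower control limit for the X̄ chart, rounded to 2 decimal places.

X̄̄ = (947.0 + 945.0 + 951.2 + 947.2 + 941.7 + 943.1 + 942.2 + 944.7 + 941.6 + 945.3 + 945.2 + 947.9) / 12 = 945.1750
s̄ = (6.6 + 6.4 + 7.7 + 5.2 + 6.4 + 1.4 + 4.2 + 5.3 + 1.9 + 6.2 + 5.9 + 3.3) / 12 = 5.0417
LCL = X̄̄ − A₃·s̄ = 945.1750 − 1.628 × 5.0417 = 936.9672

936.97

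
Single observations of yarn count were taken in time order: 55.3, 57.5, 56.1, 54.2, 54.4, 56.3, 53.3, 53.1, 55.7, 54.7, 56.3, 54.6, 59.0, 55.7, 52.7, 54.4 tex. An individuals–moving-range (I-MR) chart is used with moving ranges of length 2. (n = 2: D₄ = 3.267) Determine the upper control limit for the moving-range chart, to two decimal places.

Moving ranges: 2.2, 1.4, 1.9, 0.2, 1.9, 3.0, 0.2, 2.6, 1.0, 1.6, 1.7, 4.4, 3.3, 3.0, 1.7; M̄R̄ = 30.1000 / 15 = 2.0067
UCL_MR = D₄·M̄R̄ = 3.267 × 2.0067 = 6.5558

6.56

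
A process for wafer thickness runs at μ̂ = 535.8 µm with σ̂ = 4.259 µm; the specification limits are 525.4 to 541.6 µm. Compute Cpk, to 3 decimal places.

Cpu = (USL − μ̂) / (3σ̂) = (541.6 − 535.8) / (3 × 4.259) = 0.4539; Cpl = (μ̂ − LSL) / (3σ̂) = (535.8 − 525.4) / (3 × 4.259) = 0.8140; Cpk = min(Cpu, Cpl) = 0.4539

0.454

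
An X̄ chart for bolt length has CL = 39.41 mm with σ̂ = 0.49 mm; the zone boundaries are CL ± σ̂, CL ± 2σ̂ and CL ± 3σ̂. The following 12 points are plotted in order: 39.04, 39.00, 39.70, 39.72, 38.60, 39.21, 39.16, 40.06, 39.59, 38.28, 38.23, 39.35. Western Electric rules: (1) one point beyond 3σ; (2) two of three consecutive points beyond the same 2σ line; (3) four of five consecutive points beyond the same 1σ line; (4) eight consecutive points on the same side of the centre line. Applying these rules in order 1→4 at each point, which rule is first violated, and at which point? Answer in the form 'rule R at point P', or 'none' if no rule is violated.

rule 2 at point 11

Zone of each point (C = within 1σ̂, B = 1σ̂–2σ̂, A = 2σ̂–3σ̂, * = beyond 3σ̂; sign = side of CL): 1:-C, 2:-C, 3:+C, 4:+C, 5:-B, 6:-C, 7:-C, 8:+B, 9:+C, 10:-A, 11:-A, 12:-C
Rule 2 (two of three consecutive points beyond the same 2σ limit) is satisfied at point 11.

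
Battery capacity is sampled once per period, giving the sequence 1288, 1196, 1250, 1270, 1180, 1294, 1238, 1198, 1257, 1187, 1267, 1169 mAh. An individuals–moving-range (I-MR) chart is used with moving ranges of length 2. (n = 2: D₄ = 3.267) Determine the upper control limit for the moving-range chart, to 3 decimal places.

Moving ranges: 92, 54, 20, 90, 114, 56, 40, 59, 70, 80, 98; M̄R̄ = 773.0000 / 11 = 70.2727
UCL_MR = D₄·M̄R̄ = 3.267 × 70.2727 = 229.5810

229.581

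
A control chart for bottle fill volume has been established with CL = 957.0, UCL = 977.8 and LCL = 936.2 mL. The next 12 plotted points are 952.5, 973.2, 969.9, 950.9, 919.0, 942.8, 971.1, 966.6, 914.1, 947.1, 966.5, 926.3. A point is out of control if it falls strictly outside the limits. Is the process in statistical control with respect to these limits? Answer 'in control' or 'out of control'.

Compare each point to [936.2, 977.8]: sample 5 = 919.0 < LCL; sample 9 = 914.1 < LCL; sample 12 = 926.3 < LCL.

out of control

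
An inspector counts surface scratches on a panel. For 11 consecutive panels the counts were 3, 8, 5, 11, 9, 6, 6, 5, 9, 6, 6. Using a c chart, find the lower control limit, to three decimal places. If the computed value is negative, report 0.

c̄ = (3 + 8 + 5 + 11 + 9 + 6 + 6 + 5 + 9 + 6 + 6) / 11 = 74 / 11 = 6.7273
LCL = c̄ − 3√c̄ = 6.7273 − 3 × 2.5937 = -1.0538 → 0 (cannot be negative)

0.000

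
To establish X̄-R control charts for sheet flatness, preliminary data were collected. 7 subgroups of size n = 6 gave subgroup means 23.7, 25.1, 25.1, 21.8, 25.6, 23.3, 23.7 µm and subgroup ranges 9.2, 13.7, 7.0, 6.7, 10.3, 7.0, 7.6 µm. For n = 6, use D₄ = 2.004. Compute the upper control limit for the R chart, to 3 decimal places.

R̄ = (9.2 + 13.7 + 7.0 + 6.7 + 10.3 + 7.0 + 7.6) / 7 = 61.5000 / 7 = 8.7857
UCL_R = D₄·R̄ = 2.004 × 8.7857 = 17.6066

17.607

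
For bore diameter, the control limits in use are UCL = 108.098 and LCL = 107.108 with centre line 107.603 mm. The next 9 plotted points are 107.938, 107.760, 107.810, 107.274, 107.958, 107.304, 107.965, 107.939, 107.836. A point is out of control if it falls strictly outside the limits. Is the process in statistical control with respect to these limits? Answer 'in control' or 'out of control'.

in control

All 9 points lie within [107.108, 108.098].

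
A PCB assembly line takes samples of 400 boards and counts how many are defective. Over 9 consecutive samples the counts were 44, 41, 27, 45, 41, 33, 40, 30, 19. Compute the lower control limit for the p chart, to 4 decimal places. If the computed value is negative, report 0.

p̄ = Σdᵢ / (k·n) = 320 / (9 × 400) = 0.08889
LCL = p̄ − 3·√(p̄(1−p̄)/n) = 0.08889 − 3 × 0.01423 = 0.04620

0.0462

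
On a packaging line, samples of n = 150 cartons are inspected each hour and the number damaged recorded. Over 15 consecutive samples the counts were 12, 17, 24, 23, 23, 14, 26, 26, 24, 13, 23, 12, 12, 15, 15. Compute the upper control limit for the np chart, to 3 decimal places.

p̄ = Σdᵢ / (k·n) = 279 / (15 × 150) = 0.12400
UCL = np̄ + 3·√(np̄(1−p̄)) = 18.6000 + 3 × √(18.6000×0.87600) = 18.6000 + 3 × 4.0365 = 30.7096

30.710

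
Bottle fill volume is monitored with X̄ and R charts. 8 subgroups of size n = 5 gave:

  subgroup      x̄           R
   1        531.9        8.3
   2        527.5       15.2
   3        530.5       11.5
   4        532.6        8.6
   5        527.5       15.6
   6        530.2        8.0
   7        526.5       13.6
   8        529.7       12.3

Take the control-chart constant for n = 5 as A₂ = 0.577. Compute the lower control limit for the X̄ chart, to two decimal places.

522.84

X̄̄ = (531.9 + 527.5 + 530.5 + 532.6 + 527.5 + 530.2 + 526.5 + 529.7) / 8 = 4236.4000 / 8 = 529.5500
R̄ = (8.3 + 15.2 + 11.5 + 8.6 + 15.6 + 8.0 + 13.6 + 12.3) / 8 = 93.1000 / 8 = 11.6375
LCL = X̄̄ − A₂·R̄ = 529.5500 − 0.577 × 11.6375 = 522.8352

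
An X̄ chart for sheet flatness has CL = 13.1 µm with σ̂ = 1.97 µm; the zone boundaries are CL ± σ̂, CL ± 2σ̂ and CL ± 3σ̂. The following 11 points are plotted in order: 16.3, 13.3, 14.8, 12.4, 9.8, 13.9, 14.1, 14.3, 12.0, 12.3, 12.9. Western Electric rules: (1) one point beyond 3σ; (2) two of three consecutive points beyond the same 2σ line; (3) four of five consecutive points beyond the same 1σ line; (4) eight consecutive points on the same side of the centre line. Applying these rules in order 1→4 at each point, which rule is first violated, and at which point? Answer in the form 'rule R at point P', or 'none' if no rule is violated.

none

Zone of each point (C = within 1σ̂, B = 1σ̂–2σ̂, A = 2σ̂–3σ̂, * = beyond 3σ̂; sign = side of CL): 1:+B, 2:+C, 3:+C, 4:-C, 5:-B, 6:+C, 7:+C, 8:+C, 9:-C, 10:-C, 11:-C
No rule fires across all 11 points.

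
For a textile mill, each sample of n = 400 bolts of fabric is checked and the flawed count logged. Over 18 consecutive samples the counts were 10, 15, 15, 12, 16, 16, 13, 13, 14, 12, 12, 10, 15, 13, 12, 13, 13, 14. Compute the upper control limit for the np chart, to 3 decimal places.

23.949

p̄ = Σdᵢ / (k·n) = 238 / (18 × 400) = 0.03306
UCL = np̄ + 3·√(np̄(1−p̄)) = 13.2222 + 3 × √(13.2222×0.96694) = 13.2222 + 3 × 3.5756 = 23.9491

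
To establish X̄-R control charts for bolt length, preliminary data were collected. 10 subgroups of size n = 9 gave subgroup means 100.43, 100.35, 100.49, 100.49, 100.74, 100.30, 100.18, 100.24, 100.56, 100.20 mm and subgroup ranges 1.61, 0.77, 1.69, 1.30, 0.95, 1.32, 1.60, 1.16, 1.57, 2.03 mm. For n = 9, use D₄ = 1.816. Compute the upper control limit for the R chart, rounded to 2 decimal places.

2.54

R̄ = (1.61 + 0.77 + 1.69 + 1.30 + 0.95 + 1.32 + 1.60 + 1.16 + 1.57 + 2.03) / 10 = 14.0000 / 10 = 1.4000
UCL_R = D₄·R̄ = 1.816 × 1.4000 = 2.5424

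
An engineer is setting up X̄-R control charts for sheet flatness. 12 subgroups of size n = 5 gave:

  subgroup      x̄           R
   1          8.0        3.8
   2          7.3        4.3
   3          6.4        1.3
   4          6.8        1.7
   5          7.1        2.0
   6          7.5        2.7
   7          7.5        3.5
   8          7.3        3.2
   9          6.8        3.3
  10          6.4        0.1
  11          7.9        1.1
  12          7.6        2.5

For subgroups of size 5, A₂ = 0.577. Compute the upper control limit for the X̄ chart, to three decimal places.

X̄̄ = (8.0 + 7.3 + 6.4 + 6.8 + 7.1 + 7.5 + 7.5 + 7.3 + 6.8 + 6.4 + 7.9 + 7.6) / 12 = 86.6000 / 12 = 7.2167
R̄ = (3.8 + 4.3 + 1.3 + 1.7 + 2.0 + 2.7 + 3.5 + 3.2 + 3.3 + 0.1 + 1.1 + 2.5) / 12 = 29.5000 / 12 = 2.4583
UCL = X̄̄ + A₂·R̄ = 7.2167 + 0.577 × 2.4583 = 8.6351

8.635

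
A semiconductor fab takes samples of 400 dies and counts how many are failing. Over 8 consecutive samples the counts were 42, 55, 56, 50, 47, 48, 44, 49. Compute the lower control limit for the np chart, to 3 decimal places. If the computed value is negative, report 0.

p̄ = Σdᵢ / (k·n) = 391 / (8 × 400) = 0.12219
LCL = np̄ − 3·√(np̄(1−p̄)) = 48.8750 − 3 × 6.5500 = 29.2249

29.225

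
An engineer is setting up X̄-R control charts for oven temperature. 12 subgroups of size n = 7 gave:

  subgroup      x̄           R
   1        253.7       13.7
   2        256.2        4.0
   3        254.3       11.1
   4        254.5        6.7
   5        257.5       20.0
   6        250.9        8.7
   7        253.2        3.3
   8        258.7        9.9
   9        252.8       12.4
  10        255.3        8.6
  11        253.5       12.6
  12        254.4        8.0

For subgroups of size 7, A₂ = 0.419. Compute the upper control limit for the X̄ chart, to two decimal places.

258.74

X̄̄ = (253.7 + 256.2 + 254.3 + 254.5 + 257.5 + 250.9 + 253.2 + 258.7 + 252.8 + 255.3 + 253.5 + 254.4) / 12 = 3055.0000 / 12 = 254.5833
R̄ = (13.7 + 4.0 + 11.1 + 6.7 + 20.0 + 8.7 + 3.3 + 9.9 + 12.4 + 8.6 + 12.6 + 8.0) / 12 = 119.0000 / 12 = 9.9167
UCL = X̄̄ + A₂·R̄ = 254.5833 + 0.419 × 9.9167 = 258.7384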